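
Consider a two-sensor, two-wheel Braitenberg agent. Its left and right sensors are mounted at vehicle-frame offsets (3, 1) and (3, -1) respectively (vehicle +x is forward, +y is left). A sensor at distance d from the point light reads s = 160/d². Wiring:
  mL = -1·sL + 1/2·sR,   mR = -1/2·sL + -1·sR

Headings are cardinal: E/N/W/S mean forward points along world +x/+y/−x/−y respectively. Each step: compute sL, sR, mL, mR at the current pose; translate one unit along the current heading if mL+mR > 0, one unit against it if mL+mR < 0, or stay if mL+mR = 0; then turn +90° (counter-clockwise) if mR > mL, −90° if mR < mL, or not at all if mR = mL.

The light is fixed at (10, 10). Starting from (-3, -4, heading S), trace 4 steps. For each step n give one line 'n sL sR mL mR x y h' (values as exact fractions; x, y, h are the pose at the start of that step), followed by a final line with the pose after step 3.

n=0: pose=(-3,-4,S); sL=160/433, sR=32/97; mL=-8592/42001, mR=-21616/42001; mL+mR=-30208/42001 → advance -1; mR−mL=-13024/42001 → turn -1·90°
n=1: pose=(-3,-3,W); sL=40/113, sR=2/5; mL=-87/565, mR=-326/565; mL+mR=-413/565 → advance -1; mR−mL=-239/565 → turn -1·90°
n=2: pose=(-2,-3,N); sL=160/269, sR=160/221; mL=-13840/59449, mR=-60720/59449; mL+mR=-74560/59449 → advance -1; mR−mL=-46880/59449 → turn -1·90°
n=3: pose=(-2,-4,E); sL=16/25, sR=80/153; mL=-1448/3825, mR=-3224/3825; mL+mR=-4672/3825 → advance -1; mR−mL=-592/1275 → turn -1·90°

0 160/433 32/97 -8592/42001 -21616/42001 -3 -4 S
1 40/113 2/5 -87/565 -326/565 -3 -3 W
2 160/269 160/221 -13840/59449 -60720/59449 -2 -3 N
3 16/25 80/153 -1448/3825 -3224/3825 -2 -4 E
final -3 -4 S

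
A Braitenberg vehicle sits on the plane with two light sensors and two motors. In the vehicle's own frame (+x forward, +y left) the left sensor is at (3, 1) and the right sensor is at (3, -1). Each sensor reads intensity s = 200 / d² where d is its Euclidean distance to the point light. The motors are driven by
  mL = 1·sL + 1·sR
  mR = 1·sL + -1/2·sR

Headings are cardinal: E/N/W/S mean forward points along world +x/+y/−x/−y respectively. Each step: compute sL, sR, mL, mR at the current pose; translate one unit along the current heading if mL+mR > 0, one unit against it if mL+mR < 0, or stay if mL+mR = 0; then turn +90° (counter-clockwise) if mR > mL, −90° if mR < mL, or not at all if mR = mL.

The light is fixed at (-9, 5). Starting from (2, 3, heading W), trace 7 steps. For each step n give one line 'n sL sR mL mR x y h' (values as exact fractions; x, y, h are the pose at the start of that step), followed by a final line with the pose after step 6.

0 200/73 40/13 5520/949 1140/949 2 3 W
1 100/41 100/61 10200/2501 4050/2501 1 3 N
2 200/169 200/173 68400/29237 17700/29237 1 4 E
3 5/4 50/29 345/116 45/116 2 4 S
4 200/73 40/13 5520/949 1140/949 2 3 W
5 100/41 100/61 10200/2501 4050/2501 1 3 N
6 200/169 200/173 68400/29237 17700/29237 1 4 E
final 2 4 S

n=0: pose=(2,3,W); sL=200/73, sR=40/13; mL=5520/949, mR=1140/949; mL+mR=6660/949 → advance +1; mR−mL=-60/13 → turn -1·90°
n=1: pose=(1,3,N); sL=100/41, sR=100/61; mL=10200/2501, mR=4050/2501; mL+mR=14250/2501 → advance +1; mR−mL=-150/61 → turn -1·90°
n=2: pose=(1,4,E); sL=200/169, sR=200/173; mL=68400/29237, mR=17700/29237; mL+mR=86100/29237 → advance +1; mR−mL=-300/173 → turn -1·90°
n=3: pose=(2,4,S); sL=5/4, sR=50/29; mL=345/116, mR=45/116; mL+mR=195/58 → advance +1; mR−mL=-75/29 → turn -1·90°
n=4: pose=(2,3,W); sL=200/73, sR=40/13; mL=5520/949, mR=1140/949; mL+mR=6660/949 → advance +1; mR−mL=-60/13 → turn -1·90°
n=5: pose=(1,3,N); sL=100/41, sR=100/61; mL=10200/2501, mR=4050/2501; mL+mR=14250/2501 → advance +1; mR−mL=-150/61 → turn -1·90°
n=6: pose=(1,4,E); sL=200/169, sR=200/173; mL=68400/29237, mR=17700/29237; mL+mR=86100/29237 → advance +1; mR−mL=-300/173 → turn -1·90°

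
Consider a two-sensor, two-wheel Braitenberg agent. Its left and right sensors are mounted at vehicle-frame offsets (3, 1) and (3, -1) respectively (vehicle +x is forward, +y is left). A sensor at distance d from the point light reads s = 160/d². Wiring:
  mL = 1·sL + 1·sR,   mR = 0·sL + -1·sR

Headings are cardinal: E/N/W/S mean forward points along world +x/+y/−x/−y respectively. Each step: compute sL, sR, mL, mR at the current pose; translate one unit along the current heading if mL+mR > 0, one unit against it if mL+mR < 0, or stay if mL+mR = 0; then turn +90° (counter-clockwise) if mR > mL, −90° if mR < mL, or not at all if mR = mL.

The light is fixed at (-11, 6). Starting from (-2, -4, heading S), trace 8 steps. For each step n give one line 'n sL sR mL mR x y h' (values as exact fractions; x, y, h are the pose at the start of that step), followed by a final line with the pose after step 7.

0 160/269 160/233 80320/62677 -160/233 -2 -4 S
1 8/9 20/17 316/153 -20/17 -2 -5 W
2 160/113 32/29 8256/3277 -32/29 -3 -5 N
3 80/101 80/121 17760/12221 -80/121 -3 -4 E
4 160/269 160/233 80320/62677 -160/233 -2 -4 S
5 8/9 20/17 316/153 -20/17 -2 -5 W
6 160/113 32/29 8256/3277 -32/29 -3 -5 N
7 80/101 80/121 17760/12221 -80/121 -3 -4 E
final -2 -4 S

n=0: pose=(-2,-4,S); sL=160/269, sR=160/233; mL=80320/62677, mR=-160/233; mL+mR=160/269 → advance +1; mR−mL=-123360/62677 → turn -1·90°
n=1: pose=(-2,-5,W); sL=8/9, sR=20/17; mL=316/153, mR=-20/17; mL+mR=8/9 → advance +1; mR−mL=-496/153 → turn -1·90°
n=2: pose=(-3,-5,N); sL=160/113, sR=32/29; mL=8256/3277, mR=-32/29; mL+mR=160/113 → advance +1; mR−mL=-11872/3277 → turn -1·90°
n=3: pose=(-3,-4,E); sL=80/101, sR=80/121; mL=17760/12221, mR=-80/121; mL+mR=80/101 → advance +1; mR−mL=-25840/12221 → turn -1·90°
n=4: pose=(-2,-4,S); sL=160/269, sR=160/233; mL=80320/62677, mR=-160/233; mL+mR=160/269 → advance +1; mR−mL=-123360/62677 → turn -1·90°
n=5: pose=(-2,-5,W); sL=8/9, sR=20/17; mL=316/153, mR=-20/17; mL+mR=8/9 → advance +1; mR−mL=-496/153 → turn -1·90°
n=6: pose=(-3,-5,N); sL=160/113, sR=32/29; mL=8256/3277, mR=-32/29; mL+mR=160/113 → advance +1; mR−mL=-11872/3277 → turn -1·90°
n=7: pose=(-3,-4,E); sL=80/101, sR=80/121; mL=17760/12221, mR=-80/121; mL+mR=80/101 → advance +1; mR−mL=-25840/12221 → turn -1·90°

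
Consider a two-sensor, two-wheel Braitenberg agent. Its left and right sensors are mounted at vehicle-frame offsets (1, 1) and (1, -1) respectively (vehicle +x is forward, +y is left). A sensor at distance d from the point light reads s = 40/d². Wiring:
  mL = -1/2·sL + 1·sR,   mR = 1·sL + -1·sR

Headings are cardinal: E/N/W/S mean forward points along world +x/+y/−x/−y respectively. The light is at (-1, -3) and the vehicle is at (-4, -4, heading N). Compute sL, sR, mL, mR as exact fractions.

5/2 10 35/4 -15/2

left sensor world pos  = (-5, -3); dL² = 16
right sensor world pos = (-3, -3); dR² = 4
sL = 40/16 = 5/2
sR = 40/4 = 10
mL = -1/2·sL + 1·sR = 35/4
mR = 1·sL + -1·sR = -15/2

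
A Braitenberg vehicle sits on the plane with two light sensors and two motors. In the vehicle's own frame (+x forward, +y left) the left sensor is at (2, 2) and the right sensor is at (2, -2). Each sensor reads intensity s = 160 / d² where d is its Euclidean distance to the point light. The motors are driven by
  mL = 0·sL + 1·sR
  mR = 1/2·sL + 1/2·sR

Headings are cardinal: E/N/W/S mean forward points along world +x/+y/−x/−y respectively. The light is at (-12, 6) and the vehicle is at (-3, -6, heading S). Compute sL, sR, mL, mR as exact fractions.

160/317 32/49 32/49 8992/15533

left sensor world pos  = (-1, -8); dL² = 317
right sensor world pos = (-5, -8); dR² = 245
sL = 160/317 = 160/317
sR = 160/245 = 32/49
mL = 0·sL + 1·sR = 32/49
mR = 1/2·sL + 1/2·sR = 8992/15533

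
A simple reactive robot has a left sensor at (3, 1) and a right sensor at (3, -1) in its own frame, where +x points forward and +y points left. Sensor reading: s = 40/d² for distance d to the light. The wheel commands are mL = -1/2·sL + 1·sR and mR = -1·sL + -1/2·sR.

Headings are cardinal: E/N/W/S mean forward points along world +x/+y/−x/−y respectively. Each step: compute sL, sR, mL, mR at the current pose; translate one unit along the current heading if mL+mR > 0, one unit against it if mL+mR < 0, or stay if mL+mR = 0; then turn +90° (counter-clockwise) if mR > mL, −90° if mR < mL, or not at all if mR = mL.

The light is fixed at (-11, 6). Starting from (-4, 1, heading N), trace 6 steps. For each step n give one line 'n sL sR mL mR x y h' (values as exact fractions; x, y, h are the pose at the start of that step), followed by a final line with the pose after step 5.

0 1 10/17 3/34 -22/17 -4 1 N
1 8/25 40/149 404/3725 -1692/3725 -4 0 E
2 4/13 20/53 154/689 -342/689 -5 0 S
3 8/9 8/5 52/45 -76/45 -5 1 W
4 1 10/17 3/34 -22/17 -4 1 N
5 8/25 40/149 404/3725 -1692/3725 -4 0 E
final -5 0 S

n=0: pose=(-4,1,N); sL=1, sR=10/17; mL=3/34, mR=-22/17; mL+mR=-41/34 → advance -1; mR−mL=-47/34 → turn -1·90°
n=1: pose=(-4,0,E); sL=8/25, sR=40/149; mL=404/3725, mR=-1692/3725; mL+mR=-1288/3725 → advance -1; mR−mL=-2096/3725 → turn -1·90°
n=2: pose=(-5,0,S); sL=4/13, sR=20/53; mL=154/689, mR=-342/689; mL+mR=-188/689 → advance -1; mR−mL=-496/689 → turn -1·90°
n=3: pose=(-5,1,W); sL=8/9, sR=8/5; mL=52/45, mR=-76/45; mL+mR=-8/15 → advance -1; mR−mL=-128/45 → turn -1·90°
n=4: pose=(-4,1,N); sL=1, sR=10/17; mL=3/34, mR=-22/17; mL+mR=-41/34 → advance -1; mR−mL=-47/34 → turn -1·90°
n=5: pose=(-4,0,E); sL=8/25, sR=40/149; mL=404/3725, mR=-1692/3725; mL+mR=-1288/3725 → advance -1; mR−mL=-2096/3725 → turn -1·90°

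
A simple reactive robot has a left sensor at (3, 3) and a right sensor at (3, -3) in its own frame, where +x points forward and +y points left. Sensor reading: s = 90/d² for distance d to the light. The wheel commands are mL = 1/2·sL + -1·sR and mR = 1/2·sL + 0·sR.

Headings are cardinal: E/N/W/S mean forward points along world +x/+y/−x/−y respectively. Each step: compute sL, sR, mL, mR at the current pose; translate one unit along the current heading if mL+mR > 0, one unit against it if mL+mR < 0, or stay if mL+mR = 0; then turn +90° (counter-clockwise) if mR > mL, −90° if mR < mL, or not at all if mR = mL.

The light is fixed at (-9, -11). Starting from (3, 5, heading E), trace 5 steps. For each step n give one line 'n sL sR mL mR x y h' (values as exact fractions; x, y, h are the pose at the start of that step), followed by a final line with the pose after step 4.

0 45/293 45/197 -17505/115442 45/586 3 5 E
1 18/85 90/557 -2637/47345 9/85 2 5 N
2 9/26 45/232 -63/3016 9/52 2 6 W
3 18/73 18/49 -873/3577 9/73 1 6 S
4 9/61 45/197 -3717/24034 9/122 1 7 E
final 0 7 N

n=0: pose=(3,5,E); sL=45/293, sR=45/197; mL=-17505/115442, mR=45/586; mL+mR=-4320/57721 → advance -1; mR−mL=45/197 → turn +1·90°
n=1: pose=(2,5,N); sL=18/85, sR=90/557; mL=-2637/47345, mR=9/85; mL+mR=2376/47345 → advance +1; mR−mL=90/557 → turn +1·90°
n=2: pose=(2,6,W); sL=9/26, sR=45/232; mL=-63/3016, mR=9/52; mL+mR=459/3016 → advance +1; mR−mL=45/232 → turn +1·90°
n=3: pose=(1,6,S); sL=18/73, sR=18/49; mL=-873/3577, mR=9/73; mL+mR=-432/3577 → advance -1; mR−mL=18/49 → turn +1·90°
n=4: pose=(1,7,E); sL=9/61, sR=45/197; mL=-3717/24034, mR=9/122; mL+mR=-972/12017 → advance -1; mR−mL=45/197 → turn +1·90°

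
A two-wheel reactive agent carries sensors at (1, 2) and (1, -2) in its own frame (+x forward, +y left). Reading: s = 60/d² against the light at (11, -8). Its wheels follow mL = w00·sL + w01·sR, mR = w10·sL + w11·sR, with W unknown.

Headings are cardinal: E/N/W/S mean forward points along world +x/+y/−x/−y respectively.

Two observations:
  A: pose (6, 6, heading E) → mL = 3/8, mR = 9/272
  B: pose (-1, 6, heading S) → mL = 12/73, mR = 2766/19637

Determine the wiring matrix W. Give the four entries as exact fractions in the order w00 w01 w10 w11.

obs A: pose=(6,6,E) → sL=15/68, sR=3/8, mL=3/8, mR=9/272
obs B: pose=(-1,6,S) → sL=60/269, sR=12/73, mL=12/73, mR=2766/19637
sensor matrix S = [[15/68, 3/8], [60/269, 12/73]]; det S = -31635/667658
solve [mL_A; mL_B] = S·[w00; w01] and [mR_A; mR_B] = S·[w10; w11]:
  w00 = 0, w01 = 1, w10 = 1, w11 = -1/2

0 1 1 -1/2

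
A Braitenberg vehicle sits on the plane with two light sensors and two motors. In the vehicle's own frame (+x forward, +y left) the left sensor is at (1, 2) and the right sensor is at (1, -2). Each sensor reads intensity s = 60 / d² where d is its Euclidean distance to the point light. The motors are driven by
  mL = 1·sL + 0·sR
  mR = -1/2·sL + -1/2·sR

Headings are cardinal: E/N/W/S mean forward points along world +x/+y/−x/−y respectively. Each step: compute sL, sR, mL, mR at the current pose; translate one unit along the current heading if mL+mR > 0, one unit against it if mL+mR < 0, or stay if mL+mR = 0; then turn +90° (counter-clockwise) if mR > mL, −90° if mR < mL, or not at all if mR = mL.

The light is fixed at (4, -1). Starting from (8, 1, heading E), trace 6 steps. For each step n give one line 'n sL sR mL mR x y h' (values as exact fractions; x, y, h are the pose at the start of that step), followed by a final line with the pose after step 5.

n=0: pose=(8,1,E); sL=60/41, sR=12/5; mL=60/41, mR=-396/205; mL+mR=-96/205 → advance -1; mR−mL=-696/205 → turn -1·90°
n=1: pose=(7,1,S); sL=30/13, sR=30; mL=30/13, mR=-210/13; mL+mR=-180/13 → advance -1; mR−mL=-240/13 → turn -1·90°
n=2: pose=(7,2,W); sL=12, sR=60/29; mL=12, mR=-204/29; mL+mR=144/29 → advance +1; mR−mL=-552/29 → turn -1·90°
n=3: pose=(6,2,N); sL=15/4, sR=15/8; mL=15/4, mR=-45/16; mL+mR=15/16 → advance +1; mR−mL=-105/16 → turn -1·90°
n=4: pose=(6,3,E); sL=4/3, sR=60/13; mL=4/3, mR=-116/39; mL+mR=-64/39 → advance -1; mR−mL=-56/13 → turn -1·90°
n=5: pose=(5,3,S); sL=10/3, sR=6; mL=10/3, mR=-14/3; mL+mR=-4/3 → advance -1; mR−mL=-8 → turn -1·90°

0 60/41 12/5 60/41 -396/205 8 1 E
1 30/13 30 30/13 -210/13 7 1 S
2 12 60/29 12 -204/29 7 2 W
3 15/4 15/8 15/4 -45/16 6 2 N
4 4/3 60/13 4/3 -116/39 6 3 E
5 10/3 6 10/3 -14/3 5 3 S
final 5 4 W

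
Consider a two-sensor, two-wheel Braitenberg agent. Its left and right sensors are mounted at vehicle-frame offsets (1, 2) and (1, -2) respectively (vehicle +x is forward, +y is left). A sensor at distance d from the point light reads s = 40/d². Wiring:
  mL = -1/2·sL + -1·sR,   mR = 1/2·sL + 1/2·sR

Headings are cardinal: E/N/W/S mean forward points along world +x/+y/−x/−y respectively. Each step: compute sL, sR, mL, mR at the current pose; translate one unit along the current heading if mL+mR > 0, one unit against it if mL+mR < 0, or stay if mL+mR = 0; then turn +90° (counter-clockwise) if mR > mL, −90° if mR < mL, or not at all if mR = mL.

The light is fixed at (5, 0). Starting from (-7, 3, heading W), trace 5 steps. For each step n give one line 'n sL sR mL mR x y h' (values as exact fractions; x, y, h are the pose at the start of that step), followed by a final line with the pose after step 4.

n=0: pose=(-7,3,W); sL=4/17, sR=20/97; mL=-534/1649, mR=364/1649; mL+mR=-10/97 → advance -1; mR−mL=898/1649 → turn +1·90°
n=1: pose=(-6,3,S); sL=8/17, sR=40/173; mL=-1372/2941, mR=1032/2941; mL+mR=-20/173 → advance -1; mR−mL=2404/2941 → turn +1·90°
n=2: pose=(-6,4,E); sL=5/17, sR=5/13; mL=-235/442, mR=75/221; mL+mR=-5/26 → advance -1; mR−mL=385/442 → turn +1·90°
n=3: pose=(-7,4,N); sL=40/221, sR=8/25; mL=-2268/5525, mR=1384/5525; mL+mR=-4/25 → advance -1; mR−mL=3652/5525 → turn +1·90°
n=4: pose=(-7,3,W); sL=4/17, sR=20/97; mL=-534/1649, mR=364/1649; mL+mR=-10/97 → advance -1; mR−mL=898/1649 → turn +1·90°

0 4/17 20/97 -534/1649 364/1649 -7 3 W
1 8/17 40/173 -1372/2941 1032/2941 -6 3 S
2 5/17 5/13 -235/442 75/221 -6 4 E
3 40/221 8/25 -2268/5525 1384/5525 -7 4 N
4 4/17 20/97 -534/1649 364/1649 -7 3 W
final -6 3 S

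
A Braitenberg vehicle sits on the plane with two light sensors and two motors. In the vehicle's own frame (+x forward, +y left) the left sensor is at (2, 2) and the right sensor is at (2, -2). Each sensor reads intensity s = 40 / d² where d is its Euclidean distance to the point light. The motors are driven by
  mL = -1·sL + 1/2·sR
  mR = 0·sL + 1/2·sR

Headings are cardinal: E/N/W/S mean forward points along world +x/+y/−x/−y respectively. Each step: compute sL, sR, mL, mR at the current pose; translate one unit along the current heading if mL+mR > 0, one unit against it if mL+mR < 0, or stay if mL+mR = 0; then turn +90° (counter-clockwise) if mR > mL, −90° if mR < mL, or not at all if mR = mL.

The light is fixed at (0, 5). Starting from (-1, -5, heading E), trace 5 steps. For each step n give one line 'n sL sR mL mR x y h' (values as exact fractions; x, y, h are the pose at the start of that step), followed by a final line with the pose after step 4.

n=0: pose=(-1,-5,E); sL=8/13, sR=8/29; mL=-180/377, mR=4/29; mL+mR=-128/377 → advance -1; mR−mL=8/13 → turn +1·90°
n=1: pose=(-2,-5,N); sL=1/2, sR=5/8; mL=-3/16, mR=5/16; mL+mR=1/8 → advance +1; mR−mL=1/2 → turn +1·90°
n=2: pose=(-2,-4,W); sL=40/137, sR=8/13; mL=28/1781, mR=4/13; mL+mR=576/1781 → advance +1; mR−mL=40/137 → turn +1·90°
n=3: pose=(-3,-4,S); sL=20/61, sR=20/73; mL=-850/4453, mR=10/73; mL+mR=-240/4453 → advance -1; mR−mL=20/61 → turn +1·90°
n=4: pose=(-3,-3,E); sL=40/37, sR=40/101; mL=-3300/3737, mR=20/101; mL+mR=-2560/3737 → advance -1; mR−mL=40/37 → turn +1·90°

0 8/13 8/29 -180/377 4/29 -1 -5 E
1 1/2 5/8 -3/16 5/16 -2 -5 N
2 40/137 8/13 28/1781 4/13 -2 -4 W
3 20/61 20/73 -850/4453 10/73 -3 -4 S
4 40/37 40/101 -3300/3737 20/101 -3 -3 E
final -4 -3 N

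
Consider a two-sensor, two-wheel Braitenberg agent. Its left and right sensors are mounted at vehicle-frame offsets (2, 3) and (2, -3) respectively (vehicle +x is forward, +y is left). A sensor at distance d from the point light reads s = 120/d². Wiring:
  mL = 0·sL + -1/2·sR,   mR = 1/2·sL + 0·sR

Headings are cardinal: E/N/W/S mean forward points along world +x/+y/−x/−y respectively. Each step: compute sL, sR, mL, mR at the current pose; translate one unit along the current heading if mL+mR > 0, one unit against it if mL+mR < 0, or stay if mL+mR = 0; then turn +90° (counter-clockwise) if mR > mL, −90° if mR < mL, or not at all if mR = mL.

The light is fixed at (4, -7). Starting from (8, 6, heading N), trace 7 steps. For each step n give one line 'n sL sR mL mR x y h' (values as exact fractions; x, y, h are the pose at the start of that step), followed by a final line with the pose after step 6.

n=0: pose=(8,6,N); sL=60/113, sR=60/137; mL=-30/137, mR=30/113; mL+mR=720/15481 → advance +1; mR−mL=7500/15481 → turn +1·90°
n=1: pose=(8,7,W); sL=24/25, sR=120/293; mL=-60/293, mR=12/25; mL+mR=2016/7325 → advance +1; mR−mL=5016/7325 → turn +1·90°
n=2: pose=(7,7,S); sL=2/3, sR=5/6; mL=-5/12, mR=1/3; mL+mR=-1/12 → advance -1; mR−mL=3/4 → turn +1·90°
n=3: pose=(7,8,E); sL=120/349, sR=120/169; mL=-60/169, mR=60/349; mL+mR=-10800/58981 → advance -1; mR−mL=31080/58981 → turn +1·90°
n=4: pose=(6,8,N); sL=12/29, sR=60/157; mL=-30/157, mR=6/29; mL+mR=72/4553 → advance +1; mR−mL=1812/4553 → turn +1·90°
n=5: pose=(6,9,W); sL=120/169, sR=120/361; mL=-60/361, mR=60/169; mL+mR=11520/61009 → advance +1; mR−mL=31800/61009 → turn +1·90°
n=6: pose=(5,9,S); sL=30/53, sR=3/5; mL=-3/10, mR=15/53; mL+mR=-9/530 → advance -1; mR−mL=309/530 → turn +1·90°

0 60/113 60/137 -30/137 30/113 8 6 N
1 24/25 120/293 -60/293 12/25 8 7 W
2 2/3 5/6 -5/12 1/3 7 7 S
3 120/349 120/169 -60/169 60/349 7 8 E
4 12/29 60/157 -30/157 6/29 6 8 N
5 120/169 120/361 -60/361 60/169 6 9 W
6 30/53 3/5 -3/10 15/53 5 9 S
final 5 10 E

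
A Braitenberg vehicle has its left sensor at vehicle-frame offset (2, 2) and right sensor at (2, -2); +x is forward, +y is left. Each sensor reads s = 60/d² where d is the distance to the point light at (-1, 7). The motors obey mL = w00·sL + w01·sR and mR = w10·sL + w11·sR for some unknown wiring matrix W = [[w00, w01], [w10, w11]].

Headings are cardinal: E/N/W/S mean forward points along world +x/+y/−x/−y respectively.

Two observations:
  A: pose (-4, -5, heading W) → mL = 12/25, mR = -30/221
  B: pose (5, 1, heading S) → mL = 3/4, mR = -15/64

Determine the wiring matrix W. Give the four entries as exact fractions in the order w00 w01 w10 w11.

obs A: pose=(-4,-5,W) → sL=60/221, sR=12/25, mL=12/25, mR=-30/221
obs B: pose=(5,1,S) → sL=15/32, sR=3/4, mL=3/4, mR=-15/64
sensor matrix S = [[60/221, 12/25], [15/32, 3/4]]; det S = -189/8840
solve [mL_A; mL_B] = S·[w00; w01] and [mR_A; mR_B] = S·[w10; w11]:
  w00 = 0, w01 = 1, w10 = -1/2, w11 = 0

0 1 -1/2 0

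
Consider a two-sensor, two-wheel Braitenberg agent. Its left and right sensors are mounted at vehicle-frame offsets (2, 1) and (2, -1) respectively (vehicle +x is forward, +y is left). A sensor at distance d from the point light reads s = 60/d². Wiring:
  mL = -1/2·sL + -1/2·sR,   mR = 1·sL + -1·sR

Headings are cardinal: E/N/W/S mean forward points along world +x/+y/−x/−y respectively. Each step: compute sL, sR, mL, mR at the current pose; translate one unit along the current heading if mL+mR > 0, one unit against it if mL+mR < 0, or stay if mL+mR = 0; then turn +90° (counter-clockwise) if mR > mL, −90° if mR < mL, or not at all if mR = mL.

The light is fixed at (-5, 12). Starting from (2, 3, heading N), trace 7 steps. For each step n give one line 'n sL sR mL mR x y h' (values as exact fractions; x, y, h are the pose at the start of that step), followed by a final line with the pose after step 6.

n=0: pose=(2,3,N); sL=12/17, sR=60/113; mL=-1188/1921, mR=336/1921; mL+mR=-852/1921 → advance -1; mR−mL=1524/1921 → turn +1·90°
n=1: pose=(2,2,W); sL=30/73, sR=30/53; mL=-1890/3869, mR=-600/3869; mL+mR=-2490/3869 → advance -1; mR−mL=1290/3869 → turn +1·90°
n=2: pose=(3,2,S); sL=4/15, sR=60/193; mL=-836/2895, mR=-128/2895; mL+mR=-964/2895 → advance -1; mR−mL=236/965 → turn +1·90°
n=3: pose=(3,3,E); sL=15/41, sR=3/10; mL=-273/820, mR=27/410; mL+mR=-219/820 → advance -1; mR−mL=327/820 → turn +1·90°
n=4: pose=(2,3,N); sL=12/17, sR=60/113; mL=-1188/1921, mR=336/1921; mL+mR=-852/1921 → advance -1; mR−mL=1524/1921 → turn +1·90°
n=5: pose=(2,2,W); sL=30/73, sR=30/53; mL=-1890/3869, mR=-600/3869; mL+mR=-2490/3869 → advance -1; mR−mL=1290/3869 → turn +1·90°
n=6: pose=(3,2,S); sL=4/15, sR=60/193; mL=-836/2895, mR=-128/2895; mL+mR=-964/2895 → advance -1; mR−mL=236/965 → turn +1·90°

0 12/17 60/113 -1188/1921 336/1921 2 3 N
1 30/73 30/53 -1890/3869 -600/3869 2 2 W
2 4/15 60/193 -836/2895 -128/2895 3 2 S
3 15/41 3/10 -273/820 27/410 3 3 E
4 12/17 60/113 -1188/1921 336/1921 2 3 N
5 30/73 30/53 -1890/3869 -600/3869 2 2 W
6 4/15 60/193 -836/2895 -128/2895 3 2 S
final 3 3 E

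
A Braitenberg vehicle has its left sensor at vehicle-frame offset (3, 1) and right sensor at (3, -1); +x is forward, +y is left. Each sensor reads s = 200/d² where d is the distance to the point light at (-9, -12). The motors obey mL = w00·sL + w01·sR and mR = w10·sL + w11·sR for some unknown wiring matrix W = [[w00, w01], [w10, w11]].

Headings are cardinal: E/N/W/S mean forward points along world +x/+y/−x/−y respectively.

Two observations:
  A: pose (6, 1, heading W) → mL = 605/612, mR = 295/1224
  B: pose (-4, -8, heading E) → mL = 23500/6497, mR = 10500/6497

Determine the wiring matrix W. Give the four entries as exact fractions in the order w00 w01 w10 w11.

obs A: pose=(6,1,W) → sL=25/36, sR=10/17, mL=605/612, mR=295/1224
obs B: pose=(-4,-8,E) → sL=200/89, sR=200/73, mL=23500/6497, mR=10500/6497
sensor matrix S = [[25/36, 10/17], [200/89, 200/73]]; det S = 577250/994041
solve [mL_A; mL_B] = S·[w00; w01] and [mR_A; mR_B] = S·[w10; w11]:
  w00 = 1, w01 = 1/2, w10 = -1/2, w11 = 1

1 1/2 -1/2 1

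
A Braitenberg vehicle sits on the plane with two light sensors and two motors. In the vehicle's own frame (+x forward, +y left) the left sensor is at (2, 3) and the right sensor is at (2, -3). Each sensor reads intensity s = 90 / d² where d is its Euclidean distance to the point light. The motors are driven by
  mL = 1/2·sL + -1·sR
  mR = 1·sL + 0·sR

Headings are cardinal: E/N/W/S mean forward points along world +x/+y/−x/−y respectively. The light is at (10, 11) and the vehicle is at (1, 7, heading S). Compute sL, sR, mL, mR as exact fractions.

5/4 1/2 1/8 5/4

left sensor world pos  = (4, 5); dL² = 72
right sensor world pos = (-2, 5); dR² = 180
sL = 90/72 = 5/4
sR = 90/180 = 1/2
mL = 1/2·sL + -1·sR = 1/8
mR = 1·sL + 0·sR = 5/4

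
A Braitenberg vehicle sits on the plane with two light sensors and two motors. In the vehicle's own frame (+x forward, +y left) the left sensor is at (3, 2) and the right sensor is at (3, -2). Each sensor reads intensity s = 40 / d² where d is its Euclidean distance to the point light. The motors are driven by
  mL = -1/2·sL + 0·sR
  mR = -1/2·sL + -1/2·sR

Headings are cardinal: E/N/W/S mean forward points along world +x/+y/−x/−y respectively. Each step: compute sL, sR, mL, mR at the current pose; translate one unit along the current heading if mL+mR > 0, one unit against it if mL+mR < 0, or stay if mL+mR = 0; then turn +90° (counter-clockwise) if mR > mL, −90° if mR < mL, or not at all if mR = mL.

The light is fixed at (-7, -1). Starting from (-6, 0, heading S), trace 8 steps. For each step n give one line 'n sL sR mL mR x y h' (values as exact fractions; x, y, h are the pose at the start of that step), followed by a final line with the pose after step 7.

n=0: pose=(-6,0,S); sL=40/13, sR=8; mL=-20/13, mR=-72/13; mL+mR=-92/13 → advance -1; mR−mL=-4 → turn -1·90°
n=1: pose=(-6,1,W); sL=10, sR=2; mL=-5, mR=-6; mL+mR=-11 → advance -1; mR−mL=-1 → turn -1·90°
n=2: pose=(-5,1,N); sL=8/5, sR=40/41; mL=-4/5, mR=-264/205; mL+mR=-428/205 → advance -1; mR−mL=-20/41 → turn -1·90°
n=3: pose=(-5,0,E); sL=20/17, sR=20/13; mL=-10/17, mR=-300/221; mL+mR=-430/221 → advance -1; mR−mL=-10/13 → turn -1·90°
n=4: pose=(-6,0,S); sL=40/13, sR=8; mL=-20/13, mR=-72/13; mL+mR=-92/13 → advance -1; mR−mL=-4 → turn -1·90°
n=5: pose=(-6,1,W); sL=10, sR=2; mL=-5, mR=-6; mL+mR=-11 → advance -1; mR−mL=-1 → turn -1·90°
n=6: pose=(-5,1,N); sL=8/5, sR=40/41; mL=-4/5, mR=-264/205; mL+mR=-428/205 → advance -1; mR−mL=-20/41 → turn -1·90°
n=7: pose=(-5,0,E); sL=20/17, sR=20/13; mL=-10/17, mR=-300/221; mL+mR=-430/221 → advance -1; mR−mL=-10/13 → turn -1·90°

0 40/13 8 -20/13 -72/13 -6 0 S
1 10 2 -5 -6 -6 1 W
2 8/5 40/41 -4/5 -264/205 -5 1 N
3 20/17 20/13 -10/17 -300/221 -5 0 E
4 40/13 8 -20/13 -72/13 -6 0 S
5 10 2 -5 -6 -6 1 W
6 8/5 40/41 -4/5 -264/205 -5 1 N
7 20/17 20/13 -10/17 -300/221 -5 0 E
final -6 0 S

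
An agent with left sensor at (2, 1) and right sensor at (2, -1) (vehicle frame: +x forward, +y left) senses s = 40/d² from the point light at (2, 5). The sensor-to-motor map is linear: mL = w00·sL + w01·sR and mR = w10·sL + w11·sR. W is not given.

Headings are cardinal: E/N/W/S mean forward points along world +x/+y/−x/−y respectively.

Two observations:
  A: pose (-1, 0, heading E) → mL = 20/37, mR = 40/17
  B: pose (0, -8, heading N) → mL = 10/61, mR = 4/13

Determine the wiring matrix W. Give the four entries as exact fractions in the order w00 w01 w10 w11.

obs A: pose=(-1,0,E) → sL=40/17, sR=40/37, mL=20/37, mR=40/17
obs B: pose=(0,-8,N) → sL=4/13, sR=20/61, mL=10/61, mR=4/13
sensor matrix S = [[40/17, 40/37], [4/13, 20/61]]; det S = 218880/498797
solve [mL_A; mL_B] = S·[w00; w01] and [mR_A; mR_B] = S·[w10; w11]:
  w00 = 0, w01 = 1/2, w10 = 1, w11 = 0

0 1/2 1 0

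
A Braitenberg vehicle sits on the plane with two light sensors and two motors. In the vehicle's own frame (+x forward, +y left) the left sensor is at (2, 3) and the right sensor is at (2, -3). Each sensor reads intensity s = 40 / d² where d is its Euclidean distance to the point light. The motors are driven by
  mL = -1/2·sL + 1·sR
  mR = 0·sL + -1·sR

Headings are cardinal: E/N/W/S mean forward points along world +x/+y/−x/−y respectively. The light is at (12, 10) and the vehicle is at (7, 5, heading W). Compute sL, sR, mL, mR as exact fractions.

40/113 40/53 3460/5989 -40/53

left sensor world pos  = (5, 2); dL² = 113
right sensor world pos = (5, 8); dR² = 53
sL = 40/113 = 40/113
sR = 40/53 = 40/53
mL = -1/2·sL + 1·sR = 3460/5989
mR = 0·sL + -1·sR = -40/53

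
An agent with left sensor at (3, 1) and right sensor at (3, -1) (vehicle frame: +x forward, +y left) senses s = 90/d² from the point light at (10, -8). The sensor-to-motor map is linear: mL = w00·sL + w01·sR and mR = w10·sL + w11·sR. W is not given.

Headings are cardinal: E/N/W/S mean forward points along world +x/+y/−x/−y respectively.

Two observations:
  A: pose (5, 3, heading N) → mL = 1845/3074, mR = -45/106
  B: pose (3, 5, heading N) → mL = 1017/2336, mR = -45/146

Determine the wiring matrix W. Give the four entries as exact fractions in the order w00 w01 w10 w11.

obs A: pose=(5,3,N) → sL=45/116, sR=45/106, mL=1845/3074, mR=-45/106
obs B: pose=(3,5,N) → sL=9/32, sR=45/146, mL=1017/2336, mR=-45/146
sensor matrix S = [[45/116, 45/106], [9/32, 45/146]]; det S = 1215/7180864
solve [mL_A; mL_B] = S·[w00; w01] and [mR_A; mR_B] = S·[w10; w11]:
  w00 = 1, w01 = 1/2, w10 = 0, w11 = -1

1 1/2 0 -1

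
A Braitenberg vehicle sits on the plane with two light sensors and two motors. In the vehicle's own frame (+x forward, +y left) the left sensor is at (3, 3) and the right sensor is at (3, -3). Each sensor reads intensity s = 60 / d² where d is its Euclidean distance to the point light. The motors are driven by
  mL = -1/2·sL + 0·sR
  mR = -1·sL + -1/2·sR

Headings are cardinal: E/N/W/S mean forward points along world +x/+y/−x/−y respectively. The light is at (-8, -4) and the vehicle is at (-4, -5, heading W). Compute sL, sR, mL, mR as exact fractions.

left sensor world pos  = (-7, -8); dL² = 17
right sensor world pos = (-7, -2); dR² = 5
sL = 60/17 = 60/17
sR = 60/5 = 12
mL = -1/2·sL + 0·sR = -30/17
mR = -1·sL + -1/2·sR = -162/17

60/17 12 -30/17 -162/17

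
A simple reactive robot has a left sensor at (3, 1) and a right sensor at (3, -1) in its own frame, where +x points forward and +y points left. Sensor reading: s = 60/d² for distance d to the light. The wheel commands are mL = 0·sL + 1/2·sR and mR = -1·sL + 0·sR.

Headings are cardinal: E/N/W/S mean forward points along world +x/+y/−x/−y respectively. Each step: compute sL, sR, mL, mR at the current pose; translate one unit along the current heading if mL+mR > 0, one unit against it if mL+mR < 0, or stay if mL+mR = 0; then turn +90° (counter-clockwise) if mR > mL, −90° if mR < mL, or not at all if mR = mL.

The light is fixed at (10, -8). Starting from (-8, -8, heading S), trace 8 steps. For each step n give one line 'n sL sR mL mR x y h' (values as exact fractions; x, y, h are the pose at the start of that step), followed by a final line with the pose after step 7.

n=0: pose=(-8,-8,S); sL=30/149, sR=6/37; mL=3/37, mR=-30/149; mL+mR=-663/5513 → advance -1; mR−mL=-1557/5513 → turn -1·90°
n=1: pose=(-8,-7,W); sL=20/147, sR=12/89; mL=6/89, mR=-20/147; mL+mR=-898/13083 → advance -1; mR−mL=-2662/13083 → turn -1·90°
n=2: pose=(-7,-7,N); sL=3/17, sR=15/68; mL=15/136, mR=-3/17; mL+mR=-9/136 → advance -1; mR−mL=-39/136 → turn -1·90°
n=3: pose=(-7,-8,E); sL=60/197, sR=60/197; mL=30/197, mR=-60/197; mL+mR=-30/197 → advance -1; mR−mL=-90/197 → turn -1·90°
n=4: pose=(-8,-8,S); sL=30/149, sR=6/37; mL=3/37, mR=-30/149; mL+mR=-663/5513 → advance -1; mR−mL=-1557/5513 → turn -1·90°
n=5: pose=(-8,-7,W); sL=20/147, sR=12/89; mL=6/89, mR=-20/147; mL+mR=-898/13083 → advance -1; mR−mL=-2662/13083 → turn -1·90°
n=6: pose=(-7,-7,N); sL=3/17, sR=15/68; mL=15/136, mR=-3/17; mL+mR=-9/136 → advance -1; mR−mL=-39/136 → turn -1·90°
n=7: pose=(-7,-8,E); sL=60/197, sR=60/197; mL=30/197, mR=-60/197; mL+mR=-30/197 → advance -1; mR−mL=-90/197 → turn -1·90°

0 30/149 6/37 3/37 -30/149 -8 -8 S
1 20/147 12/89 6/89 -20/147 -8 -7 W
2 3/17 15/68 15/136 -3/17 -7 -7 N
3 60/197 60/197 30/197 -60/197 -7 -8 E
4 30/149 6/37 3/37 -30/149 -8 -8 S
5 20/147 12/89 6/89 -20/147 -8 -7 W
6 3/17 15/68 15/136 -3/17 -7 -7 N
7 60/197 60/197 30/197 -60/197 -7 -8 E
final -8 -8 S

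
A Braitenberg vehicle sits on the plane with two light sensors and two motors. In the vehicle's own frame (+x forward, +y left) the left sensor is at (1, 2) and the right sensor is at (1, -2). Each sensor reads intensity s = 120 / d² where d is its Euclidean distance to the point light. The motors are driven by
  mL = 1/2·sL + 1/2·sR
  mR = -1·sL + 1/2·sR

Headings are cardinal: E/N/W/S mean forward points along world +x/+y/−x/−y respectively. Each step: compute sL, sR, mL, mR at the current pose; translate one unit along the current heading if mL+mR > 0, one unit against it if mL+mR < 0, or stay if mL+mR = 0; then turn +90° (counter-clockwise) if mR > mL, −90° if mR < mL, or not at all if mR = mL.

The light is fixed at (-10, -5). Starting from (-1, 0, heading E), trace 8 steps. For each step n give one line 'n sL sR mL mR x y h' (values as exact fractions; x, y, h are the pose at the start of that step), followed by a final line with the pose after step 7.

n=0: pose=(-1,0,E); sL=120/149, sR=120/109; mL=15480/16241, mR=-4140/16241; mL+mR=11340/16241 → advance +1; mR−mL=-180/149 → turn -1·90°
n=1: pose=(0,0,S); sL=3/4, sR=3/2; mL=9/8, mR=0; mL+mR=9/8 → advance +1; mR−mL=-9/8 → turn -1·90°
n=2: pose=(0,-1,W); sL=24/17, sR=40/39; mL=808/663, mR=-596/663; mL+mR=212/663 → advance +1; mR−mL=-36/17 → turn -1·90°
n=3: pose=(-1,-1,N); sL=60/37, sR=60/73; mL=3300/2701, mR=-3270/2701; mL+mR=30/2701 → advance +1; mR−mL=-90/37 → turn -1·90°
n=4: pose=(-1,0,E); sL=120/149, sR=120/109; mL=15480/16241, mR=-4140/16241; mL+mR=11340/16241 → advance +1; mR−mL=-180/149 → turn -1·90°
n=5: pose=(0,0,S); sL=3/4, sR=3/2; mL=9/8, mR=0; mL+mR=9/8 → advance +1; mR−mL=-9/8 → turn -1·90°
n=6: pose=(0,-1,W); sL=24/17, sR=40/39; mL=808/663, mR=-596/663; mL+mR=212/663 → advance +1; mR−mL=-36/17 → turn -1·90°
n=7: pose=(-1,-1,N); sL=60/37, sR=60/73; mL=3300/2701, mR=-3270/2701; mL+mR=30/2701 → advance +1; mR−mL=-90/37 → turn -1·90°

0 120/149 120/109 15480/16241 -4140/16241 -1 0 E
1 3/4 3/2 9/8 0 0 0 S
2 24/17 40/39 808/663 -596/663 0 -1 W
3 60/37 60/73 3300/2701 -3270/2701 -1 -1 N
4 120/149 120/109 15480/16241 -4140/16241 -1 0 E
5 3/4 3/2 9/8 0 0 0 S
6 24/17 40/39 808/663 -596/663 0 -1 W
7 60/37 60/73 3300/2701 -3270/2701 -1 -1 N
final -1 0 E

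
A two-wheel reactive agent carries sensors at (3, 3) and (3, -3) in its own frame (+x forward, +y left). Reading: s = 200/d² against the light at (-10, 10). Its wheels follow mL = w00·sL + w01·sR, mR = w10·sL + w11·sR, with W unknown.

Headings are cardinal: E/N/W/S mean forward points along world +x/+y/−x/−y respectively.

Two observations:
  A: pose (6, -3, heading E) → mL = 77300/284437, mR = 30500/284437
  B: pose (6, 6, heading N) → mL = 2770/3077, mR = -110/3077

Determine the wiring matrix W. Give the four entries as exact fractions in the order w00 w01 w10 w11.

obs A: pose=(6,-3,E) → sL=200/461, sR=200/617, mL=77300/284437, mR=30500/284437
obs B: pose=(6,6,N) → sL=20/17, sR=100/181, mL=2770/3077, mR=-110/3077
sensor matrix S = [[200/461, 200/617], [20/17, 100/181]]; det S = -123984000/875212649
solve [mL_A; mL_B] = S·[w00; w01] and [mR_A; mR_B] = S·[w10; w11]:
  w00 = 1, w01 = -1/2, w10 = -1/2, w11 = 1

1 -1/2 -1/2 1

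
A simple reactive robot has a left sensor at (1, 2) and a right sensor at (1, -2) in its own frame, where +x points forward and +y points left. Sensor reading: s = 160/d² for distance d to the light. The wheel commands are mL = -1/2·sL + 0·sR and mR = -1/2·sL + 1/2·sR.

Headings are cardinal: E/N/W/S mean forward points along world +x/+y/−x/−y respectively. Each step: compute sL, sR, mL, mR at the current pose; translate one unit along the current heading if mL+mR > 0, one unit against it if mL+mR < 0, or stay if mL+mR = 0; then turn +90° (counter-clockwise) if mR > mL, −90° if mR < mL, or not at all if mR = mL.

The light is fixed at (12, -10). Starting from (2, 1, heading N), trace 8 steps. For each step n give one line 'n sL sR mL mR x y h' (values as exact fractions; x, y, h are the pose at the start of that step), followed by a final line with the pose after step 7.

n=0: pose=(2,1,N); sL=5/9, sR=10/13; mL=-5/18, mR=25/234; mL+mR=-20/117 → advance -1; mR−mL=5/13 → turn +1·90°
n=1: pose=(2,0,W); sL=32/37, sR=32/53; mL=-16/37, mR=-256/1961; mL+mR=-1104/1961 → advance -1; mR−mL=16/53 → turn +1·90°
n=2: pose=(3,0,S); sL=16/13, sR=80/101; mL=-8/13, mR=-288/1313; mL+mR=-1096/1313 → advance -1; mR−mL=40/101 → turn +1·90°
n=3: pose=(3,1,E); sL=160/233, sR=32/29; mL=-80/233, mR=1408/6757; mL+mR=-912/6757 → advance -1; mR−mL=16/29 → turn +1·90°
n=4: pose=(2,1,N); sL=5/9, sR=10/13; mL=-5/18, mR=25/234; mL+mR=-20/117 → advance -1; mR−mL=5/13 → turn +1·90°
n=5: pose=(2,0,W); sL=32/37, sR=32/53; mL=-16/37, mR=-256/1961; mL+mR=-1104/1961 → advance -1; mR−mL=16/53 → turn +1·90°
n=6: pose=(3,0,S); sL=16/13, sR=80/101; mL=-8/13, mR=-288/1313; mL+mR=-1096/1313 → advance -1; mR−mL=40/101 → turn +1·90°
n=7: pose=(3,1,E); sL=160/233, sR=32/29; mL=-80/233, mR=1408/6757; mL+mR=-912/6757 → advance -1; mR−mL=16/29 → turn +1·90°

0 5/9 10/13 -5/18 25/234 2 1 N
1 32/37 32/53 -16/37 -256/1961 2 0 W
2 16/13 80/101 -8/13 -288/1313 3 0 S
3 160/233 32/29 -80/233 1408/6757 3 1 E
4 5/9 10/13 -5/18 25/234 2 1 N
5 32/37 32/53 -16/37 -256/1961 2 0 W
6 16/13 80/101 -8/13 -288/1313 3 0 S
7 160/233 32/29 -80/233 1408/6757 3 1 E
final 2 1 N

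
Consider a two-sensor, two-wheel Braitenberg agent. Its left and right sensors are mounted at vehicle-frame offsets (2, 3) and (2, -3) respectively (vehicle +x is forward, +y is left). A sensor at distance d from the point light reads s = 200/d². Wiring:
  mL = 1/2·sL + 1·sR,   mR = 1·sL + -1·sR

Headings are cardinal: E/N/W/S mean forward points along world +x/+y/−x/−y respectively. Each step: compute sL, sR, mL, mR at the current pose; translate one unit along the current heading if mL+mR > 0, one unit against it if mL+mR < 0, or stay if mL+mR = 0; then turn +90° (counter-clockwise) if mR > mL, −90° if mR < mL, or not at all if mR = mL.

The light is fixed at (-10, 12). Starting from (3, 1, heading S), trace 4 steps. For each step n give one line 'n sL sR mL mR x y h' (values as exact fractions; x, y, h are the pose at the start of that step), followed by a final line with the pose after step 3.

0 8/17 200/269 4476/4573 -1248/4573 3 1 S
1 100/173 100/101 22350/17473 -7200/17473 3 0 W
2 200/181 8/13 2748/2353 1152/2353 2 0 N
3 10/13 25/49 570/637 165/637 2 1 E
final 3 1 S

n=0: pose=(3,1,S); sL=8/17, sR=200/269; mL=4476/4573, mR=-1248/4573; mL+mR=12/17 → advance +1; mR−mL=-5724/4573 → turn -1·90°
n=1: pose=(3,0,W); sL=100/173, sR=100/101; mL=22350/17473, mR=-7200/17473; mL+mR=150/173 → advance +1; mR−mL=-29550/17473 → turn -1·90°
n=2: pose=(2,0,N); sL=200/181, sR=8/13; mL=2748/2353, mR=1152/2353; mL+mR=300/181 → advance +1; mR−mL=-1596/2353 → turn -1·90°
n=3: pose=(2,1,E); sL=10/13, sR=25/49; mL=570/637, mR=165/637; mL+mR=15/13 → advance +1; mR−mL=-405/637 → turn -1·90°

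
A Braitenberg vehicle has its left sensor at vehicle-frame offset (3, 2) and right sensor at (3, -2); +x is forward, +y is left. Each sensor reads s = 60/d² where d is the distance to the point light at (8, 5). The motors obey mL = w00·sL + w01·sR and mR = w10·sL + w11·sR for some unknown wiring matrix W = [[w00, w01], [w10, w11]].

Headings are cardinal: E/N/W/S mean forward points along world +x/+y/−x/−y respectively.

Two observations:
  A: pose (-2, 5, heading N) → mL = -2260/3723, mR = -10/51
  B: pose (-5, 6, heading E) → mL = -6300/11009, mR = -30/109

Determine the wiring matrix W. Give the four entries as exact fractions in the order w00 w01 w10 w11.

obs A: pose=(-2,5,N) → sL=20/51, sR=60/73, mL=-2260/3723, mR=-10/51
obs B: pose=(-5,6,E) → sL=60/109, sR=60/101, mL=-6300/11009, mR=-30/109
sensor matrix S = [[20/51, 60/73], [60/109, 60/101]]; det S = -2998400/13662169
solve [mL_A; mL_B] = S·[w00; w01] and [mR_A; mR_B] = S·[w10; w11]:
  w00 = -1/2, w01 = -1/2, w10 = -1/2, w11 = 0

-1/2 -1/2 -1/2 0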